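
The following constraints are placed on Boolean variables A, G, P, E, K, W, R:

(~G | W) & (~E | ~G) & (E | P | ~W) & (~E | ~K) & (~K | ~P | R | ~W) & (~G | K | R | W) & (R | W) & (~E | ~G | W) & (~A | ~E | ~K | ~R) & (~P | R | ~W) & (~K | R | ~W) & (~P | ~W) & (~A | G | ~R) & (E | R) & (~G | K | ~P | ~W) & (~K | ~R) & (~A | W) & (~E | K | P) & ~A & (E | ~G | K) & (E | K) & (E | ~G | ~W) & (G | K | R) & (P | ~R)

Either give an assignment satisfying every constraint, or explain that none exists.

Unit clause (~A) forces A = False.
Try G = True:
  (~G | W) forces W = True.
  (~E | ~G) forces E = False.
  clause (E | ~G | ~W) is falsified — backtrack.
So G = False.
Try P = False:
  (P | ~R) forces R = False.
  (R | W) forces W = True.
  (E | P | ~W) forces E = True.
  (~E | ~K) forces K = False.
  clause (~E | K | P) is falsified — backtrack.
So P = True.
  then (~P | ~W) forces W = False.
  then (R | W) forces R = True.
  then (~K | ~R) forces K = False.
  then (E | K) forces E = True.
All clauses satisfied.

A=F, G=F, P=T, E=T, K=F, W=F, R=T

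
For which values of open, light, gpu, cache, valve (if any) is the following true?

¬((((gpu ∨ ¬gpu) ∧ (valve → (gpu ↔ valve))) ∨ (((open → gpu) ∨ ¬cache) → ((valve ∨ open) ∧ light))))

open = True; light = False; gpu = False; cache = False; valve = True

  ¬((((gpu ∨ ¬gpu) ∧ (valve → (gpu ↔ valve))) ∨ (((open → gpu) ∨ ¬cache) → ((valve ∨ open) ∧ light)))) = True
    ((gpu ∨ ¬gpu) ∧ (valve → (gpu ↔ valve))) ∨ (((open → gpu) ∨ ¬cache) → ((valve ∨ open) ∧ light)) = False
      (gpu ∨ ¬gpu) ∧ (valve → (gpu ↔ valve)) = False
        gpu ∨ ¬gpu = True
          ¬gpu = True
        valve → (gpu ↔ valve) = False
          gpu ↔ valve = False
      ((open → gpu) ∨ ¬cache) → ((valve ∨ open) ∧ light) = False
        (open → gpu) ∨ ¬cache = True
          open → gpu = False
          ¬cache = True
        (valve ∨ open) ∧ light = False
          valve ∨ open = True
The formula evaluates to True.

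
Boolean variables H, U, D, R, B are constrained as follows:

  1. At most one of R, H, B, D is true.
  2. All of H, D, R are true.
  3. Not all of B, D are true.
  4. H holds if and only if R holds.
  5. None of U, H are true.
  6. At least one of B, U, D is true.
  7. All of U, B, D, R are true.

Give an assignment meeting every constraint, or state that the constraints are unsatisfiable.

Case H = True:
  Constraint (5) is violated (H=T) — contradiction.
Case H = False:
  Constraint (2) is violated (H=F) — contradiction.
Both cases fail — unsatisfiable.

The formula is unsatisfiable.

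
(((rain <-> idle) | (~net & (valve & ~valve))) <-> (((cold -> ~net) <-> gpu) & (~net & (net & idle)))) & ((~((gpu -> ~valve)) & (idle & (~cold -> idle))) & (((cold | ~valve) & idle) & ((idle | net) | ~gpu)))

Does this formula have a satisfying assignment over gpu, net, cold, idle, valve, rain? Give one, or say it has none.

gpu: True, net: True, cold: True, idle: True, valve: True, rain: False

  ((rain <-> idle) | (~net & (valve & ~valve))) <-> (((cold -> ~net) <-> gpu) & (~net & (net & idle))) = True
    (rain <-> idle) | (~net & (valve & ~valve)) = False
      rain <-> idle = False
      ~net & (valve & ~valve) = False
        ~net = False
        valve & ~valve = False
          ~valve = False
    ((cold -> ~net) <-> gpu) & (~net & (net & idle)) = False
      (cold -> ~net) <-> gpu = False
        cold -> ~net = False
          ~net = False
      ~net & (net & idle) = False
        ~net = False
        net & idle = True
  (~((gpu -> ~valve)) & (idle & (~cold -> idle))) & (((cold | ~valve) & idle) & ((idle | net) | ~gpu)) = True
    ~((gpu -> ~valve)) & (idle & (~cold -> idle)) = True
      ~((gpu -> ~valve)) = True
        gpu -> ~valve = False
          ~valve = False
      idle & (~cold -> idle) = True
        ~cold -> idle = True
          ~cold = False
    ((cold | ~valve) & idle) & ((idle | net) | ~gpu) = True
      (cold | ~valve) & idle = True
        cold | ~valve = True
          ~valve = False
      (idle | net) | ~gpu = True
        idle | net = True
        ~gpu = False
Both conjuncts True, so the formula holds.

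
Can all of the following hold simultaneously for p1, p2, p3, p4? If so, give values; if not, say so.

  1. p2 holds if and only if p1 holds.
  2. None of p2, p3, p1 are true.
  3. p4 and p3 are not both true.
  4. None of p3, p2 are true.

p1 = False; p2 = False; p3 = False; p4 = False

  (1) p2=F, p1=F — same ✓
  (2) {p2, p3, p1}: 0 true — none ✓
  (3) p4=F, p3=F — not both ✓
  (4) {p3, p2}: 0 true — none ✓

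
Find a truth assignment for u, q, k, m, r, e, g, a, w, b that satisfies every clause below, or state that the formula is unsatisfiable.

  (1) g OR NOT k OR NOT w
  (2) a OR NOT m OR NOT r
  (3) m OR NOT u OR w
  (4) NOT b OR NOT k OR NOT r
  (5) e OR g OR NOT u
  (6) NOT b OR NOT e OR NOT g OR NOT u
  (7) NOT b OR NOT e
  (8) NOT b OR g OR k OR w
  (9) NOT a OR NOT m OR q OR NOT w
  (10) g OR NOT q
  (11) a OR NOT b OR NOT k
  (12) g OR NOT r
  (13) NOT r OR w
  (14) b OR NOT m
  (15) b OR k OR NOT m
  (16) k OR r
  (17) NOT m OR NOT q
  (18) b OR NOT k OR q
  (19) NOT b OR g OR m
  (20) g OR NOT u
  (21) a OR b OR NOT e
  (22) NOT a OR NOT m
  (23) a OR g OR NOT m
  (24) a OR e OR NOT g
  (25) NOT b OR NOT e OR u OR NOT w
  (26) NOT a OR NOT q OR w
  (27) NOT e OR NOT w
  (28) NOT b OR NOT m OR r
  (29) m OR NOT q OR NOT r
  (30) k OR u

u=T, q=F, k=F, m=F, r=T, e=F, g=T, a=T, w=T, b=F

Set u = True.
  then (g OR NOT u) forces g = True.
Set q = False.
Set k = False.
  then (k OR r) forces r = True.
  then (NOT r OR w) forces w = True.
  then (NOT e OR NOT w) forces e = False.
  then (a OR e OR NOT g) forces a = True.
  then (NOT a OR NOT m OR q OR NOT w) forces m = False.
Set b = False.
All clauses satisfied.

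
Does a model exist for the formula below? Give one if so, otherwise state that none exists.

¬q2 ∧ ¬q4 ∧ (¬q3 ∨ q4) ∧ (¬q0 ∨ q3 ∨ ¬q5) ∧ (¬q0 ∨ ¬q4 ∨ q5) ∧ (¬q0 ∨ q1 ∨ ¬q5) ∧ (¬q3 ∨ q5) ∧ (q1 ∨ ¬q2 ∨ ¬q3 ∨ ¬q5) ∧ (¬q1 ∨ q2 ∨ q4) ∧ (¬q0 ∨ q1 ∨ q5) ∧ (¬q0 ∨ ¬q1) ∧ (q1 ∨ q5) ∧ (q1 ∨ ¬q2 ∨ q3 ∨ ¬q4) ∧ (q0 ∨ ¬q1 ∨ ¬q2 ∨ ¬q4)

Unit clause (¬q2) forces q2 = False.
Unit clause (¬q4) forces q4 = False.
In (¬q3 ∨ q4) only ¬q3 is left, so q3 = False.
In (¬q1 ∨ q2 ∨ q4) only ¬q1 is left, so q1 = False.
In (q1 ∨ q5) only q5 is left, so q5 = True.
In (¬q0 ∨ q3 ∨ ¬q5) only ¬q0 is left, so q0 = False.
All clauses satisfied.

q0 = False; q1 = False; q2 = False; q3 = False; q4 = False; q5 = True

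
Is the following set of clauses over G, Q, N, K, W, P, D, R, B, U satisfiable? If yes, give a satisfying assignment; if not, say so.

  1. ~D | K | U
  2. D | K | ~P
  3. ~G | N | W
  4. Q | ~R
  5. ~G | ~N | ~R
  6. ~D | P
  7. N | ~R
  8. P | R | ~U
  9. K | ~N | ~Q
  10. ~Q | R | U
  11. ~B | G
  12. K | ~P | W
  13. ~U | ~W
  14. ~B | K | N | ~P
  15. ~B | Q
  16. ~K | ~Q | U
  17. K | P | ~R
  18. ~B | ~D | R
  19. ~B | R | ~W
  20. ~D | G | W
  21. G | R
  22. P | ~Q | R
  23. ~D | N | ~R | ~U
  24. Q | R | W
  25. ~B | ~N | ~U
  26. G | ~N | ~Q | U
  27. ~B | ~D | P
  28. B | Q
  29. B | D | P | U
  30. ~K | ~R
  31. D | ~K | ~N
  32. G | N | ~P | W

G = True; Q = True; N = True; K = True; W = False; P = True; D = True; R = False; B = False; U = True

Set G = True.
Try Q = False:
  (Q | ~R) forces R = False.
  (~B | Q) forces B = False.
  clause (B | Q) is falsified — backtrack.
So Q = True.
Try N = False:
  (~G | N | W) forces W = True.
  (N | ~R) forces R = False.
  (~Q | R | U) forces U = True.
  clause (~U | ~W) is falsified — backtrack.
So N = True.
  then (~G | ~N | ~R) forces R = False.
  then (K | ~N | ~Q) forces K = True.
  then (~Q | R | U) forces U = True.
  then (~U | ~W) forces W = False.
  then (P | ~Q | R) forces P = True.
  then (~B | ~N | ~U) forces B = False.
  then (D | ~K | ~N) forces D = True.
All clauses satisfied.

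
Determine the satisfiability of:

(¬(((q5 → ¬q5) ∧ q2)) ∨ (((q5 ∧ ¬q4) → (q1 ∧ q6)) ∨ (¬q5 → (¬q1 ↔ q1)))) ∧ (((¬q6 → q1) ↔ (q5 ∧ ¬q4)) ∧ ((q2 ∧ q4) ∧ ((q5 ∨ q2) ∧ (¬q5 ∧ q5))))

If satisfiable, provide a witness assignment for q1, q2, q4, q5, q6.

The formula is unsatisfiable.

Case q5 = True: the conjunct ¬q5 is False.
Case q5 = False: the conjunct q5 is False.
Both cases fail — unsatisfiable.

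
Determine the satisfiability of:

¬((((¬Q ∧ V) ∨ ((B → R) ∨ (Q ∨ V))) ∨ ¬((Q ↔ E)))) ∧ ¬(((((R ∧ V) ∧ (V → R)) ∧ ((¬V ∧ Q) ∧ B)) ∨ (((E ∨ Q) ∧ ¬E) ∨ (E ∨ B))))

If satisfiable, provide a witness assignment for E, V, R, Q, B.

The formula is unsatisfiable.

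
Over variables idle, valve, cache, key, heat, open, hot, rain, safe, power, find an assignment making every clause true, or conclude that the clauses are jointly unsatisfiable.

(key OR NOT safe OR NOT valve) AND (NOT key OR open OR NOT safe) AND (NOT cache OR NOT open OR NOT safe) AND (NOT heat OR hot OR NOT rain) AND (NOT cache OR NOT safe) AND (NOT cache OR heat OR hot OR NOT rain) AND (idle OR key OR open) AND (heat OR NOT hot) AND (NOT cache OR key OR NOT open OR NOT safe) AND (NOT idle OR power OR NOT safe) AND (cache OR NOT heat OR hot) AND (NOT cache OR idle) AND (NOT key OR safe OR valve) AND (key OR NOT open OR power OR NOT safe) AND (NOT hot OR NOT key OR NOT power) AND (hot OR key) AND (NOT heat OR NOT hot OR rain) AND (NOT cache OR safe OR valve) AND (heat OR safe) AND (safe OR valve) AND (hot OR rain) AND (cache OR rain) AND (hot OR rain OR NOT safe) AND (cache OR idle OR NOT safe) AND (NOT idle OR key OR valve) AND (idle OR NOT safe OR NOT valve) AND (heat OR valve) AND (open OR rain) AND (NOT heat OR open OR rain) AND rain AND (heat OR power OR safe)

Unit clause (rain) forces rain = True.
Set idle = True.
Set valve = True.
Set cache = False.
Set key = False.
  then (key OR NOT safe OR NOT valve) forces safe = False.
  then (hot OR key) forces hot = True.
  then (heat OR safe) forces heat = True.
Set open = False.
Set power = True.
All clauses satisfied.

idle: True; valve: True; cache: False; key: False; heat: True; open: False; hot: True; rain: True; safe: False; power: True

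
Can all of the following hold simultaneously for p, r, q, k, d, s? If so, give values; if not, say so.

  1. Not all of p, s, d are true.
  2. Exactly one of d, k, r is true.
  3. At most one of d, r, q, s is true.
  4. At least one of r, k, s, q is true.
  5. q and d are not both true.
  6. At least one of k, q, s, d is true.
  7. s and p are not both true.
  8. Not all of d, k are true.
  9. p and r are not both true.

p: True, r: False, q: True, k: True, d: False, s: False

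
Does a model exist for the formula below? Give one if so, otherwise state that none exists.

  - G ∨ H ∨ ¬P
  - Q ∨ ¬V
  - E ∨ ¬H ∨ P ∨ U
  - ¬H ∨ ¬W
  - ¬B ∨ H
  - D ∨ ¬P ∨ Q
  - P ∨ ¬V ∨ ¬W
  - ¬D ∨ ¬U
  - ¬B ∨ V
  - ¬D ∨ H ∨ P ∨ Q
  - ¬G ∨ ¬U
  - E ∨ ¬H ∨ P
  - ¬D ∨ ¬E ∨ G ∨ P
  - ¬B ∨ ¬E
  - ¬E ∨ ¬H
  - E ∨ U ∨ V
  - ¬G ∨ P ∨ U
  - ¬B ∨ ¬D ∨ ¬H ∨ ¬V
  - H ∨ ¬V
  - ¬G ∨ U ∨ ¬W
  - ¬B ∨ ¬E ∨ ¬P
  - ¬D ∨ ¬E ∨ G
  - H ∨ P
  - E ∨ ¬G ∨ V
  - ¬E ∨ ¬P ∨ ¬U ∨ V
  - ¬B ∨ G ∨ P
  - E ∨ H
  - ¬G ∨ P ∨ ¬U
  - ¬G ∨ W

G: False, Q: True, H: True, D: False, E: False, B: True, P: True, U: False, V: True, W: False

Try G = True:
  (¬G ∨ ¬U) forces U = False.
  (¬G ∨ P ∨ U) forces P = True.
  (¬G ∨ U ∨ ¬W) forces W = False.
  clause (¬G ∨ W) is falsified — backtrack.
So G = False.
Set Q = True.
Set H = True.
  then (¬H ∨ ¬W) forces W = False.
  then (¬E ∨ ¬H) forces E = False.
  then (E ∨ ¬H ∨ P) forces P = True.
Set D = False.
Set B = True.
  then (¬B ∨ V) forces V = True.
Set U = False.
All clauses satisfied.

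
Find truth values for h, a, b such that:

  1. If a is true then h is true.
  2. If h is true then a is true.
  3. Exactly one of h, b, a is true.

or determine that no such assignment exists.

h = False; a = False; b = True

  (1) a=F ⇒ h: vacuous ✓
  (2) h=F ⇒ a: vacuous ✓
  (3) {h, b, a}: 1 true — exactly one ✓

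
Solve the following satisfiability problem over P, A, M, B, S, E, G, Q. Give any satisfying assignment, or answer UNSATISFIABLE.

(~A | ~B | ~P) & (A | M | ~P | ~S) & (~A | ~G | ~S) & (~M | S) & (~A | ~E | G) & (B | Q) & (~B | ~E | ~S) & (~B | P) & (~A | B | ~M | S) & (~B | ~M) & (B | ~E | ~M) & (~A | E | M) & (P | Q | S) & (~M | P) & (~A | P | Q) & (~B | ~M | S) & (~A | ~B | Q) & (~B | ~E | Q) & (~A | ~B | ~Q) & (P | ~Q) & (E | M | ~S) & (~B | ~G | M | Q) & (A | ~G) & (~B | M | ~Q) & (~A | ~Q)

P=T; A=F; M=F; B=T; S=F; E=F; G=F; Q=F

Try P = False:
  (~B | P) forces B = False.
  (B | Q) forces Q = True.
  clause (P | ~Q) is falsified — backtrack.
So P = True.
Set A = False.
  then (A | ~G) forces G = False.
Set M = False.
  then (A | M | ~P | ~S) forces S = False.
Set B = True.
  then (~B | M | ~Q) forces Q = False.
  then (~B | ~E | Q) forces E = False.
All clauses satisfied.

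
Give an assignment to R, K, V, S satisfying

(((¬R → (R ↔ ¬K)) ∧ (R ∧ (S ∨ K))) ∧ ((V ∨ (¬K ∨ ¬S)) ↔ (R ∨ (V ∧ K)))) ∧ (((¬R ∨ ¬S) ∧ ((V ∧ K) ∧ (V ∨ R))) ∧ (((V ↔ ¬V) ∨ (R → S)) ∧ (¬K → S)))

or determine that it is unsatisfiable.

Case R = True: the formula simplifies to ((S ∨ K) ∧ (V ∨ (¬K ∨ ¬S))) ∧ ((¬S ∧ (V ∧ K)) ∧ (((V ↔ ¬V) ∨ S) ∧ (¬K → S))).
  S = True: the conjunct ¬S is False.
  S = False: simplifies to K ∧ ((V ∧ K) ∧ ((V ↔ ¬V) ∧ K)).
    V = True: the conjunct V ↔ ¬V becomes True ↔ ¬True = False.
    V = False: the conjunct V is False.
Case R = False: the conjunct R is False.
Both cases fail — unsatisfiable.

Unsatisfiable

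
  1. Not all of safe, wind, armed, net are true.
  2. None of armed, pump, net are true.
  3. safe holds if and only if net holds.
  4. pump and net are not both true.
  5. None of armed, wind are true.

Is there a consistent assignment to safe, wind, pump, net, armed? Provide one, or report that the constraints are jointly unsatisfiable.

safe = False, wind = False, pump = False, net = False, armed = False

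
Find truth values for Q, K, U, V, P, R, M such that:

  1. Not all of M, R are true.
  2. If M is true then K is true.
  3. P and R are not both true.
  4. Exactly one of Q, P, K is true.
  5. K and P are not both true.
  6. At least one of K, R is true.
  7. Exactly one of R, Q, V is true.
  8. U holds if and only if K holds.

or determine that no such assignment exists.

Q = False; K = True; U = True; V = False; P = False; R = True; M = False

  (1) {M, R}: 1/2 true — not all ✓
  (2) M=F ⇒ K: vacuous ✓
  (3) P=F, R=T — not both ✓
  (4) {Q, P, K}: 1 true — exactly one ✓
  (5) K=T, P=F — not both ✓
  (6) {K, R}: 2 true — at least one ✓
  (7) {R, Q, V}: 1 true — exactly one ✓
  (8) U=T, K=T — same ✓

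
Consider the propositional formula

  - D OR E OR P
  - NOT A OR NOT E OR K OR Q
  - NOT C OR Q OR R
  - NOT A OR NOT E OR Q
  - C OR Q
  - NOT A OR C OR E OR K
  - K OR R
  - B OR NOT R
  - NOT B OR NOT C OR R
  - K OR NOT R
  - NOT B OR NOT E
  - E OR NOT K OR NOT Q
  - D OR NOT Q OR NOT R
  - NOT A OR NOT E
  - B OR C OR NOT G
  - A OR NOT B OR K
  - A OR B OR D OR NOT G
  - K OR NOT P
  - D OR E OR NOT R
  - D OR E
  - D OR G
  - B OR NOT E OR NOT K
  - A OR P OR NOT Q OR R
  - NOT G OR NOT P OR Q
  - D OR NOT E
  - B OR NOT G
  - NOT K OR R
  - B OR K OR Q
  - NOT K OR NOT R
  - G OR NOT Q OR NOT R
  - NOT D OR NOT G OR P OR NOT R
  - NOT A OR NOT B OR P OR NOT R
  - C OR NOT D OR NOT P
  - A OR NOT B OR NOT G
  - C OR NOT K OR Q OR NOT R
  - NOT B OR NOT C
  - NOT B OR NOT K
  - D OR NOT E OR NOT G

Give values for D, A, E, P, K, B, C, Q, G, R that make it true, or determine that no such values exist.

Unsatisfiable

Case K = True:
  (NOT K OR R) forces R = True.
  Clause (NOT K OR NOT R) is falsified — contradiction.
Case K = False:
  (K OR R) forces R = True.
  Clause (K OR NOT R) is falsified — contradiction.
Both cases fail, so the formula is unsatisfiable.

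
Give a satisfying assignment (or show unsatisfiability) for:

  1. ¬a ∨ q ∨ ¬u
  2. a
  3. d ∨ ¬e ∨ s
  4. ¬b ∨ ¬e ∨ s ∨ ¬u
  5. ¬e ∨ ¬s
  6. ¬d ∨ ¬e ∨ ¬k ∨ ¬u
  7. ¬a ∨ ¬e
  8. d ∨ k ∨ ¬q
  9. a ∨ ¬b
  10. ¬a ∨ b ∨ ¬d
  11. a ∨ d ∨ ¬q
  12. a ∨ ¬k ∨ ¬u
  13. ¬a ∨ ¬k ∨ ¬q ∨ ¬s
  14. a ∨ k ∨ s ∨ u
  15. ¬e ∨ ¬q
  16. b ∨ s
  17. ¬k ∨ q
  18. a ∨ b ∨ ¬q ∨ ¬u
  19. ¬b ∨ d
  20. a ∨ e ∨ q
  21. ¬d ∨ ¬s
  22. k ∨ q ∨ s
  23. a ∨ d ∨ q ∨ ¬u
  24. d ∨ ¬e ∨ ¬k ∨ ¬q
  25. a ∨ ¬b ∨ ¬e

Unit clause (a) forces a = True.
In (¬a ∨ ¬e) only ¬e is left, so e = False.
Set b = True.
  then (¬b ∨ d) forces d = True.
  then (¬d ∨ ¬s) forces s = False.
Set u = True.
  then (¬a ∨ q ∨ ¬u) forces q = True.
Set k = True.
All clauses satisfied.

b=T, u=T, a=T, q=T, k=T, d=T, e=F, s=F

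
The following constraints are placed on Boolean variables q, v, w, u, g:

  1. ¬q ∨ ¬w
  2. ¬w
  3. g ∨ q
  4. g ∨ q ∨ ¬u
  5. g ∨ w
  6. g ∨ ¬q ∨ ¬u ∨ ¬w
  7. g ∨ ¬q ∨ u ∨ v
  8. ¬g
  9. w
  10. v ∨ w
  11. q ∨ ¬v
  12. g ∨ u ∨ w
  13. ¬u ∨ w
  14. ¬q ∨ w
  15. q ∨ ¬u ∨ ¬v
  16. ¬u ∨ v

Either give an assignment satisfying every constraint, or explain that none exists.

No satisfying assignment exists.

Case w = True:
  Clause (¬w) is falsified — contradiction.
Case w = False:
  Clause (w) is falsified — contradiction.
Both cases fail, so the formula is unsatisfiable.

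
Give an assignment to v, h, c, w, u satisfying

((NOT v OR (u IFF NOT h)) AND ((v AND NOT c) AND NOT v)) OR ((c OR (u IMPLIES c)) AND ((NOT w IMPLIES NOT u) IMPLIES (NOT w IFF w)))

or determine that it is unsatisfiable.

v = False, h = True, c = True, w = False, u = True

  ((NOT v OR (u IFF NOT h)) AND ((v AND NOT c) AND NOT v)) OR ((c OR (u IMPLIES c)) AND ((NOT w IMPLIES NOT u) IMPLIES (NOT w IFF w))) = True
    (NOT v OR (u IFF NOT h)) AND ((v AND NOT c) AND NOT v) = False
      NOT v OR (u IFF NOT h) = True
        NOT v = True
        u IFF NOT h = False
          NOT h = False
      (v AND NOT c) AND NOT v = False
        v AND NOT c = False
          NOT c = False
        NOT v = True
    (c OR (u IMPLIES c)) AND ((NOT w IMPLIES NOT u) IMPLIES (NOT w IFF w)) = True
      c OR (u IMPLIES c) = True
        u IMPLIES c = True
      (NOT w IMPLIES NOT u) IMPLIES (NOT w IFF w) = True
        NOT w IMPLIES NOT u = False
          NOT w = True
          NOT u = False
        NOT w IFF w = False
          NOT w = True
The formula evaluates to True.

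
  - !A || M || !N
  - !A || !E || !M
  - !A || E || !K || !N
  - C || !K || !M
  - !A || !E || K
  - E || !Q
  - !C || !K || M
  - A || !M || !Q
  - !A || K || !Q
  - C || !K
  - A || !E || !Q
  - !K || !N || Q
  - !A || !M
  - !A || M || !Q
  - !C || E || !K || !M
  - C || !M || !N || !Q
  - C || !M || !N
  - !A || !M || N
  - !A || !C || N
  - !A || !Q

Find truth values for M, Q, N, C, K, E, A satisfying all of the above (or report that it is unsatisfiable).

Set M = False.
Set Q = False.
Set N = True.
  then (!A || M || !N) forces A = False.
  then (!K || !N || Q) forces K = False.
Set C = False.
Set E = False.
All clauses satisfied.

M = False; Q = False; N = True; C = False; K = False; E = False; A = False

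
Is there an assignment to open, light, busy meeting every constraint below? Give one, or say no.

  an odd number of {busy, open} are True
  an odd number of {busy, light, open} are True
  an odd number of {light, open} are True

open = True, light = False, busy = False

{busy, open}: 1 true → odd ✓
{busy, light, open}: 1 true → odd ✓
{light, open}: 1 true → odd ✓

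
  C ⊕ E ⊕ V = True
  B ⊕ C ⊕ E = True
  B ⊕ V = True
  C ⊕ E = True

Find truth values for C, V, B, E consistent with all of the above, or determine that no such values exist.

No satisfying assignment exists.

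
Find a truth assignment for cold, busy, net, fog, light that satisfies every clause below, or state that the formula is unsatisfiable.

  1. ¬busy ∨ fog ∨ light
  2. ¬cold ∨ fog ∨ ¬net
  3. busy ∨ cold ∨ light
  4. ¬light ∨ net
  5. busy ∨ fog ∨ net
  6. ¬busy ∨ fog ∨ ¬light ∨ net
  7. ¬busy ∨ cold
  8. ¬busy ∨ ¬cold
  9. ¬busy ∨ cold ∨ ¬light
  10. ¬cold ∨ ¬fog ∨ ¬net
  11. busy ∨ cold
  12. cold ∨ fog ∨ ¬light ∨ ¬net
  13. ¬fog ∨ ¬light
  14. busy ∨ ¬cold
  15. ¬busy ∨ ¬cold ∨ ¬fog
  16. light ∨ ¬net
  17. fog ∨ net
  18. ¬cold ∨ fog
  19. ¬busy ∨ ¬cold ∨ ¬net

No satisfying assignment exists.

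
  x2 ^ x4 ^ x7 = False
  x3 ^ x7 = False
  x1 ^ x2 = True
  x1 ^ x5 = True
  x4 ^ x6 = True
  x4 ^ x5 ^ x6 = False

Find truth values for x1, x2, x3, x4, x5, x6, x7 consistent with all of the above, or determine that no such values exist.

x1 = False, x2 = True, x3 = True, x4 = False, x5 = True, x6 = True, x7 = True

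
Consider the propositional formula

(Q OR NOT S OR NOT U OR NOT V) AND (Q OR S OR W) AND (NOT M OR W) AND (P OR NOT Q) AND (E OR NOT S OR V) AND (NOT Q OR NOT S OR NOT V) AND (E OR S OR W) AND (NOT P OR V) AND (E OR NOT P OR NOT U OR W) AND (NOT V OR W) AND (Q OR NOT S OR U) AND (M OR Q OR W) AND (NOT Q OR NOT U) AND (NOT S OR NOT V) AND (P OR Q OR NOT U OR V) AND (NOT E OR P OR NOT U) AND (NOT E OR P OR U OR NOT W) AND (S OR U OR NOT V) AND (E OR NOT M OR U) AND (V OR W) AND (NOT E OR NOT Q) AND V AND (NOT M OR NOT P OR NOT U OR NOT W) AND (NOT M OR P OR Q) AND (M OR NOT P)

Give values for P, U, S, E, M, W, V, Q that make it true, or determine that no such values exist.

Unit clause (V) forces V = True.
In (NOT V OR W) only W is left, so W = True.
In (NOT S OR NOT V) only NOT S is left, so S = False.
In (S OR U OR NOT V) only U is left, so U = True.
In (NOT Q OR NOT U) only NOT Q is left, so Q = False.
Try P = True:
  (NOT M OR NOT P OR NOT U OR NOT W) forces M = False.
  clause (M OR NOT P) is falsified — backtrack.
So P = False.
  then (NOT E OR P OR NOT U) forces E = False.
  then (NOT M OR P OR Q) forces M = False.
All clauses satisfied.

P=F, U=T, S=F, E=F, M=F, W=T, V=T, Q=F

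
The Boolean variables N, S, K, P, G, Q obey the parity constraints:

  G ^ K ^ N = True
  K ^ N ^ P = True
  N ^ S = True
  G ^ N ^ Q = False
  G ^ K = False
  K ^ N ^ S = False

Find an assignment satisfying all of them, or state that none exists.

N=T, S=F, K=T, P=T, G=T, Q=F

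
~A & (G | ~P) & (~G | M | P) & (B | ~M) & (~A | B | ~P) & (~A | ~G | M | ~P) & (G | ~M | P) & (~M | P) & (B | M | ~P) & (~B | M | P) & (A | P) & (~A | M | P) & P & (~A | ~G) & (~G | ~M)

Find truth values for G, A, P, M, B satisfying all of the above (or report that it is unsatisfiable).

Unit clause (~A) forces A = False.
In (A | P) only P is left, so P = True.
In (G | ~P) only G is left, so G = True.
In (~G | ~M) only ~M is left, so M = False.
In (B | M | ~P) only B is left, so B = True.
All clauses satisfied.

G=T; A=F; P=T; M=F; B=T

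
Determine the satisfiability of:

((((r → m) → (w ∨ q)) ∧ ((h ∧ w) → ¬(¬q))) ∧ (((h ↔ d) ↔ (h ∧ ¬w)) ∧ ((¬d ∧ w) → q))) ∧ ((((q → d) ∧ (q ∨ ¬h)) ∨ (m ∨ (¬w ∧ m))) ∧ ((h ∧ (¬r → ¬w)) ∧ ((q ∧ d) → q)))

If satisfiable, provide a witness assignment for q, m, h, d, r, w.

q: True, m: True, h: True, d: True, r: True, w: False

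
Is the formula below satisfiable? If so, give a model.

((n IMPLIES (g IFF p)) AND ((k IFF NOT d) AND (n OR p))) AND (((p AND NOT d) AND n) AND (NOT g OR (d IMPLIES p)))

p: True, k: True, g: True, n: True, d: False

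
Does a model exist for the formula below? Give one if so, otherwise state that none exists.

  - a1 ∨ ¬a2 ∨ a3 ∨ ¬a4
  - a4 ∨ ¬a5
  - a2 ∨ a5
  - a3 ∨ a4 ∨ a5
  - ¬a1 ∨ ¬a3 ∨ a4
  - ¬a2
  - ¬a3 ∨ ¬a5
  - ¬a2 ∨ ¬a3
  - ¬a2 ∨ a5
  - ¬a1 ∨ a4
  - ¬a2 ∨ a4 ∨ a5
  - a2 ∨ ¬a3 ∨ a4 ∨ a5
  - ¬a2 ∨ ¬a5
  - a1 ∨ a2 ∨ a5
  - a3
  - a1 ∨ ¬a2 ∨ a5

Case a3 = True:
  (¬a2) forces a2 = False.
  (a2 ∨ a5) forces a5 = True.
  Clause (¬a3 ∨ ¬a5) is falsified — contradiction.
Case a3 = False:
  Clause (a3) is falsified — contradiction.
Both cases fail, so the formula is unsatisfiable.

Unsatisfiable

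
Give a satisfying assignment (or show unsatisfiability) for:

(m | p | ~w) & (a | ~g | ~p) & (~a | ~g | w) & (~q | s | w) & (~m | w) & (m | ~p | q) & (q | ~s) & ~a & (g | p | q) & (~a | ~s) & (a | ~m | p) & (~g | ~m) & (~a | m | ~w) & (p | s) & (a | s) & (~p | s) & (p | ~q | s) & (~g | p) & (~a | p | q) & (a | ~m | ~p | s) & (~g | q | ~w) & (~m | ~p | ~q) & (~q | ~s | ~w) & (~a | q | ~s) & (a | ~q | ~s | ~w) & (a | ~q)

Case a = True:
  Clause (~a) is falsified — contradiction.
Case a = False:
  (a | s) forces s = True.
  (q | ~s) forces q = True.
  Clause (a | ~q) is falsified — contradiction.
Both cases fail, so the formula is unsatisfiable.

Unsatisfiable — no assignment works.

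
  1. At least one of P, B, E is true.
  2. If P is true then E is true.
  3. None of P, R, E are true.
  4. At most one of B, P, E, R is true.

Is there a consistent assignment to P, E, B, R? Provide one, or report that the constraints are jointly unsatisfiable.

P=F, E=F, B=T, R=F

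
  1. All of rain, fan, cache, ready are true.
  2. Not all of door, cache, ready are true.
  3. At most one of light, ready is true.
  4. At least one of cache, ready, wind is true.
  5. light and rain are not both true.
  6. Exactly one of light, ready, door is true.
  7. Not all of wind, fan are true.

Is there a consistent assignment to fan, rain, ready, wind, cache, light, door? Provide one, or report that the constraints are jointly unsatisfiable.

fan = True, rain = True, ready = True, wind = False, cache = True, light = False, door = False

  (1) {rain, fan, cache, ready}: all 4 true ✓
  (2) {door, cache, ready}: 2/3 true — not all ✓
  (3) {light, ready}: 1 true — at most one ✓
  (4) {cache, ready, wind}: 2 true — at least one ✓
  (5) light=F, rain=T — not both ✓
  (6) {light, ready, door}: 1 true — exactly one ✓
  (7) {wind, fan}: 1/2 true — not all ✓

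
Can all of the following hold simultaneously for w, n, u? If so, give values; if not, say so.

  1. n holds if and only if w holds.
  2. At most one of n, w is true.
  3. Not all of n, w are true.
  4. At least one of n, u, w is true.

w = False, n = False, u = True

  (1) n=F, w=F — same ✓
  (2) {n, w}: 0 true — at most one ✓
  (3) {n, w}: 0/2 true — not all ✓
  (4) {n, u, w}: 1 true — at least one ✓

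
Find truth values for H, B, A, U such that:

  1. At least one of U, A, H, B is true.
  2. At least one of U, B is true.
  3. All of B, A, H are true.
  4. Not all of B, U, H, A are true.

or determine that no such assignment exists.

H = True, B = True, A = True, U = False

  (1) {U, A, H, B}: 3 true — at least one ✓
  (2) {U, B}: 1 true — at least one ✓
  (3) {B, A, H}: all 3 true ✓
  (4) {B, U, H, A}: 3/4 true — not all ✓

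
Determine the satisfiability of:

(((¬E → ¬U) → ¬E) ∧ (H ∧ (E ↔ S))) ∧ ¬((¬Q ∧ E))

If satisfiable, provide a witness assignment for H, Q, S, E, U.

H = True, Q = False, S = False, E = False, U = True

  ((¬E → ¬U) → ¬E) ∧ (H ∧ (E ↔ S)) = True
    (¬E → ¬U) → ¬E = True
      ¬E → ¬U = False
        ¬E = True
        ¬U = False
      ¬E = True
    H ∧ (E ↔ S) = True
      E ↔ S = True
  ¬((¬Q ∧ E)) = True
    ¬Q ∧ E = False
      ¬Q = True
Both conjuncts True, so the formula holds.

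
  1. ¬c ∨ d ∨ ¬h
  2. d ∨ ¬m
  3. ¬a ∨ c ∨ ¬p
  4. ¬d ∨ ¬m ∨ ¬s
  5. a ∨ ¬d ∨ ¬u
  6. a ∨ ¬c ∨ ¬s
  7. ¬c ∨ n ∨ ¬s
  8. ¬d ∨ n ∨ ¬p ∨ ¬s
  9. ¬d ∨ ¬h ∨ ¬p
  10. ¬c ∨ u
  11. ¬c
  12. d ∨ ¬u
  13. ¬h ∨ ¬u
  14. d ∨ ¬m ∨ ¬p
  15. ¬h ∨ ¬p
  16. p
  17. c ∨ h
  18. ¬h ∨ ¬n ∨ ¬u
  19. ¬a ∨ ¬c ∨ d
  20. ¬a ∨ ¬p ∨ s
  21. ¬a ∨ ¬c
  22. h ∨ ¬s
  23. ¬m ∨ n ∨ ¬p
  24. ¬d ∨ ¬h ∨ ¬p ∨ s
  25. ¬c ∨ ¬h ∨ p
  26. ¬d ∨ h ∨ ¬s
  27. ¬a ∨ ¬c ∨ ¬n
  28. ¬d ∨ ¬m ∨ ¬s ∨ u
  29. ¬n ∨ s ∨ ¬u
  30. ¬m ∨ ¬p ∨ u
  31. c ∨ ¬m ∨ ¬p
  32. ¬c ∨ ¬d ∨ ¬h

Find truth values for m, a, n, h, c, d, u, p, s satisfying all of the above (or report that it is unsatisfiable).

Unsatisfiable

Case c = True:
  Clause (¬c) is falsified — contradiction.
Case c = False:
  (p) forces p = True.
  (¬a ∨ c ∨ ¬p) forces a = False.
  (¬h ∨ ¬p) forces h = False.
  Clause (c ∨ h) is falsified — contradiction.
Both cases fail, so the formula is unsatisfiable.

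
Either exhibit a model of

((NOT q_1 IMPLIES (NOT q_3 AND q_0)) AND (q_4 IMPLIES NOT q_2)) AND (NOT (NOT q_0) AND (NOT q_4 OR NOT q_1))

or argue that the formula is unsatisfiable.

q_0 = True, q_1 = False, q_2 = False, q_3 = False, q_4 = True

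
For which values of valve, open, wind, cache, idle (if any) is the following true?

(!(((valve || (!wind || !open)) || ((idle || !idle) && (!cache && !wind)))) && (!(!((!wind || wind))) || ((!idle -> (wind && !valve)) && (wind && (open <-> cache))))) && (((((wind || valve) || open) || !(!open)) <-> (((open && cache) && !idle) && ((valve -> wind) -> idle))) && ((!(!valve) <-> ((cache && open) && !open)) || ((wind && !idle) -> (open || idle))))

Case wind = True: the formula simplifies to !((valve || !open)) && ((((open && cache) && !idle) && idle) && ((!(!valve) <-> ((cache && open) && !open)) || (!idle -> (open || idle)))).
  idle = True: the conjunct !idle is False.
  idle = False: the conjunct idle is False.
Case wind = False: the conjunct !(((valve || (!wind || !open)) || ((idle || !idle) && (!cache && !wind)))) becomes !((True || ((idle || !idle) && !cache))) = False.
Both cases fail — unsatisfiable.

Unsatisfiable — no assignment works.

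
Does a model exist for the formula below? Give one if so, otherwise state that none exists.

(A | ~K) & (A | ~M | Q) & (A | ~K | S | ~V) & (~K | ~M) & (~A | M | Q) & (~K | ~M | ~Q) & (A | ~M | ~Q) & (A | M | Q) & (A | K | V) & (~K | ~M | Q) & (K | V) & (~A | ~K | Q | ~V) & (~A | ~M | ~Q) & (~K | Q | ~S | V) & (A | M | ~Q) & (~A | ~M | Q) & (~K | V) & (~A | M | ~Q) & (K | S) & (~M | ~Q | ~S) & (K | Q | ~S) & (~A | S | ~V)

The formula is unsatisfiable.

Case K = True:
  (A | ~K) forces A = True.
  (~K | ~M) forces M = False.
  (~A | M | Q) forces Q = True.
  Clause (~A | M | ~Q) is falsified — contradiction.
Case K = False:
  (K | V) forces V = True.
  (K | S) forces S = True.
  (K | Q | ~S) forces Q = True.
  (~M | ~Q | ~S) forces M = False.
  (A | M | ~Q) forces A = True.
  Clause (~A | M | ~Q) is falsified — contradiction.
Both cases fail, so the formula is unsatisfiable.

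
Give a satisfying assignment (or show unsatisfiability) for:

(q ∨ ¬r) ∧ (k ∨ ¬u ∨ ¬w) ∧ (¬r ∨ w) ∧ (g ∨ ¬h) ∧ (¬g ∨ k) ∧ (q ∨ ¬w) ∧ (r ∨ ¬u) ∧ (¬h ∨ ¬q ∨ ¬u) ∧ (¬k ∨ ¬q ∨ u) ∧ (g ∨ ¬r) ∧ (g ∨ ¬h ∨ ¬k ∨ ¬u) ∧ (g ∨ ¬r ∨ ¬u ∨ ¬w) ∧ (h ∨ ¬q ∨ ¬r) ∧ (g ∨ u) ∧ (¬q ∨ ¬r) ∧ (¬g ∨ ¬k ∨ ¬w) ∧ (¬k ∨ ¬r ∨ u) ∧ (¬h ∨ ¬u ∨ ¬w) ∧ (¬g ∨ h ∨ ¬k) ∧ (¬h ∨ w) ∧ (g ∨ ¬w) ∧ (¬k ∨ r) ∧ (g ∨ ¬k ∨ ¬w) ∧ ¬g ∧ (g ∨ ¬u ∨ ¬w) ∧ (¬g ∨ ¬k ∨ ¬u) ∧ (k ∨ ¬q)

Case r = True:
  (q ∨ ¬r) forces q = True.
  Clause (¬q ∨ ¬r) is falsified — contradiction.
Case r = False:
  (r ∨ ¬u) forces u = False.
  (g ∨ u) forces g = True.
  Clause (¬g) is falsified — contradiction.
Both cases fail, so the formula is unsatisfiable.

UNSATISFIABLE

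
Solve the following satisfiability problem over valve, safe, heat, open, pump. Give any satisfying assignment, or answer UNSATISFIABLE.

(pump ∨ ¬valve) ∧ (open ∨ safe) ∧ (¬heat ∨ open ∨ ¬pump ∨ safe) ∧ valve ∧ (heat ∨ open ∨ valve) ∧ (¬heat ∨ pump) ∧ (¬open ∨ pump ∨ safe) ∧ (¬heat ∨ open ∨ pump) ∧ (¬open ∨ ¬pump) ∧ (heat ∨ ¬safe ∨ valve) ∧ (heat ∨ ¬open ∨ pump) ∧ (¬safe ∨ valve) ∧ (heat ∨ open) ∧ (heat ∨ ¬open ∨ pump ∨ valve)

valve: True, safe: True, heat: True, open: False, pump: True

Unit clause (valve) forces valve = True.
In (pump ∨ ¬valve) only pump is left, so pump = True.
In (¬open ∨ ¬pump) only ¬open is left, so open = False.
In (heat ∨ open) only heat is left, so heat = True.
In (open ∨ safe) only safe is left, so safe = True.
All clauses satisfied.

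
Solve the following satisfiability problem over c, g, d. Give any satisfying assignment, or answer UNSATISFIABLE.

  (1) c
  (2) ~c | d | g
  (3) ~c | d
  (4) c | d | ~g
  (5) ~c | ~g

c = True; g = False; d = True

Unit clause (c) forces c = True.
In (~c | d) only d is left, so d = True.
In (~c | ~g) only ~g is left, so g = False.
Check each clause:
  (c): c holds.
  (~c | d | g): d holds.
  (~c | d): d holds.
  (c | d | ~g): c holds.
  (~c | ~g): ~g holds.
All clauses satisfied.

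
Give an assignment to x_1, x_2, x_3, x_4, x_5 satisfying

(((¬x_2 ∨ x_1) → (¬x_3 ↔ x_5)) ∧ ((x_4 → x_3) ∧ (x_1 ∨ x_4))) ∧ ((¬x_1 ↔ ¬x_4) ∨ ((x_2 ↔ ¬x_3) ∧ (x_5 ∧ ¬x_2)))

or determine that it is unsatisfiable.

x_1 = True, x_2 = True, x_3 = True, x_4 = True, x_5 = False

  ((¬x_2 ∨ x_1) → (¬x_3 ↔ x_5)) ∧ ((x_4 → x_3) ∧ (x_1 ∨ x_4)) = True
    (¬x_2 ∨ x_1) → (¬x_3 ↔ x_5) = True
      ¬x_2 ∨ x_1 = True
        ¬x_2 = False
      ¬x_3 ↔ x_5 = True
        ¬x_3 = False
    (x_4 → x_3) ∧ (x_1 ∨ x_4) = True
      x_4 → x_3 = True
      x_1 ∨ x_4 = True
  (¬x_1 ↔ ¬x_4) ∨ ((x_2 ↔ ¬x_3) ∧ (x_5 ∧ ¬x_2)) = True
    ¬x_1 ↔ ¬x_4 = True
      ¬x_1 = False
      ¬x_4 = False
    (x_2 ↔ ¬x_3) ∧ (x_5 ∧ ¬x_2) = False
      x_2 ↔ ¬x_3 = False
        ¬x_3 = False
      x_5 ∧ ¬x_2 = False
        ¬x_2 = False
Both conjuncts True, so the formula holds.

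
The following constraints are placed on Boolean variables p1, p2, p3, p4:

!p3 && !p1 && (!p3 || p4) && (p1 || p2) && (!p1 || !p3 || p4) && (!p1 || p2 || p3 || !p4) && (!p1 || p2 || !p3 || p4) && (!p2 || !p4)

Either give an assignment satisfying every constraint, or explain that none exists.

p1 = False, p2 = True, p3 = False, p4 = False

Unit clause (!p3) forces p3 = False.
Unit clause (!p1) forces p1 = False.
In (p1 || p2) only p2 is left, so p2 = True.
In (!p2 || !p4) only !p4 is left, so p4 = False.
All clauses satisfied.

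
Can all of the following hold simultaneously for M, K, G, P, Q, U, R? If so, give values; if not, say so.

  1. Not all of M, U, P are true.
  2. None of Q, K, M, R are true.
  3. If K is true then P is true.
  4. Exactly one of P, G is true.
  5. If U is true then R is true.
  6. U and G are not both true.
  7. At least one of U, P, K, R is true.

M = False, K = False, G = False, P = True, Q = False, U = False, R = False

  (1) {M, U, P}: 1/3 true — not all ✓
  (2) {Q, K, M, R}: 0 true — none ✓
  (3) K=F ⇒ P: vacuous ✓
  (4) {P, G}: 1 true — exactly one ✓
  (5) U=F ⇒ R: vacuous ✓
  (6) U=F, G=F — not both ✓
  (7) {U, P, K, R}: 1 true — at least one ✓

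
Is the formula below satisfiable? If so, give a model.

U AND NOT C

U = True; C = False

  NOT C = True
Both conjuncts True, so the formula holds.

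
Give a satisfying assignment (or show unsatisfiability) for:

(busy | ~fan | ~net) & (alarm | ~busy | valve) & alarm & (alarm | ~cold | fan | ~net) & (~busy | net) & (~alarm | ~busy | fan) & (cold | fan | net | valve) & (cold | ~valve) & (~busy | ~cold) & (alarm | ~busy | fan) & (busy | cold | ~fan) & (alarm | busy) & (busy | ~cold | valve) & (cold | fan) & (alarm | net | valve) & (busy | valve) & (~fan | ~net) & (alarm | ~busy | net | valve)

busy = False, alarm = True, cold = True, fan = False, net = False, valve = True

Unit clause (alarm) forces alarm = True.
Try busy = True:
  (~busy | net) forces net = True.
  (~alarm | ~busy | fan) forces fan = True.
  clause (~fan | ~net) is falsified — backtrack.
So busy = False.
  then (busy | valve) forces valve = True.
  then (cold | ~valve) forces cold = True.
Set fan = False.
Set net = False.
All clauses satisfied.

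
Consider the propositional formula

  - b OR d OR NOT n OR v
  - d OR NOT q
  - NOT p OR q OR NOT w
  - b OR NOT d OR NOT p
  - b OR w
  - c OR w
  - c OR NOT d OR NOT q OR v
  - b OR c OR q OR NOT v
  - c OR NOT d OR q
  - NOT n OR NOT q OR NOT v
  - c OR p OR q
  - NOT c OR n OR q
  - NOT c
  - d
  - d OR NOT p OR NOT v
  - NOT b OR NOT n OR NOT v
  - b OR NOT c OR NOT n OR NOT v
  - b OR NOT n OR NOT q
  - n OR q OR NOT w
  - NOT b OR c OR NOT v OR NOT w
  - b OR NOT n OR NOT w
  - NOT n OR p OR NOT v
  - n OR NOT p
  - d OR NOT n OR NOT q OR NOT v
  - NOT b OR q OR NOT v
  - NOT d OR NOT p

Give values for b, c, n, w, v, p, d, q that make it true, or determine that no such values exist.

b = False, c = False, n = False, w = True, v = True, p = False, d = True, q = True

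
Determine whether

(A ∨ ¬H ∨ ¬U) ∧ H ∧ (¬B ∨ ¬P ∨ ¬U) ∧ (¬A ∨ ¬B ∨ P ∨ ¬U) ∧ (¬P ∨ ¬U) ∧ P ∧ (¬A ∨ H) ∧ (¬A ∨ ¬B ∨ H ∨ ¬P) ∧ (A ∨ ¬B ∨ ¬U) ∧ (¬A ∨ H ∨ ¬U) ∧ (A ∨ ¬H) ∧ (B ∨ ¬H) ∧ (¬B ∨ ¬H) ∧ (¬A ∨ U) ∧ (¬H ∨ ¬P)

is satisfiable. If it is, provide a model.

No satisfying assignment exists.

Case H = True:
  (P) forces P = True.
  Clause (¬H ∨ ¬P) is falsified — contradiction.
Case H = False:
  Clause (H) is falsified — contradiction.
Both cases fail, so the formula is unsatisfiable.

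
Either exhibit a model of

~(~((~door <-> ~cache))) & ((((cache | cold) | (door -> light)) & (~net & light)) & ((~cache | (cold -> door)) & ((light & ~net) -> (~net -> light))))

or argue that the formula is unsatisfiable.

cold=F, net=F, light=T, cache=F, door=F

  ~(~((~door <-> ~cache))) = True
    ~((~door <-> ~cache)) = False
      ~door <-> ~cache = True
        ~door = True
        ~cache = True
  (((cache | cold) | (door -> light)) & (~net & light)) & ((~cache | (cold -> door)) & ((light & ~net) -> (~net -> light))) = True
    ((cache | cold) | (door -> light)) & (~net & light) = True
      (cache | cold) | (door -> light) = True
        cache | cold = False
        door -> light = True
      ~net & light = True
        ~net = True
    (~cache | (cold -> door)) & ((light & ~net) -> (~net -> light)) = True
      ~cache | (cold -> door) = True
        ~cache = True
        cold -> door = True
      (light & ~net) -> (~net -> light) = True
        light & ~net = True
          ~net = True
        ~net -> light = True
          ~net = True
Both conjuncts True, so the formula holds.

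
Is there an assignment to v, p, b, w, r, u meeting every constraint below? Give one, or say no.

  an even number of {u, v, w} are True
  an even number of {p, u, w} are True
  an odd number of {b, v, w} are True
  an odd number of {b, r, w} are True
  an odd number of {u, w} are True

v = True; p = True; b = False; w = False; r = True; u = True

{u, v, w}: 2 true → even ✓
{p, u, w}: 2 true → even ✓
{b, v, w}: 1 true → odd ✓
{b, r, w}: 1 true → odd ✓
{u, w}: 1 true → odd ✓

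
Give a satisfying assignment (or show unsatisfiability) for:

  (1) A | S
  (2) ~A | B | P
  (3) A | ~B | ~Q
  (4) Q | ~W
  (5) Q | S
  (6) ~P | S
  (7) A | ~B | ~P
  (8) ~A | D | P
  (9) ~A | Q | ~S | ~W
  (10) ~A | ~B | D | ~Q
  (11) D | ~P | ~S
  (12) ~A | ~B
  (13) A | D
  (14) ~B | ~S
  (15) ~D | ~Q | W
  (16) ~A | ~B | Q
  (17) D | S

Set W = False.
Try D = False:
  (A | D) forces A = True.
  (~A | D | P) forces P = True.
  (~P | S) forces S = True.
  clause (D | ~P | ~S) is falsified — backtrack.
So D = True.
  then (~D | ~Q | W) forces Q = False.
  then (Q | S) forces S = True.
  then (~B | ~S) forces B = False.
Set P = True.
Set A = True.
All clauses satisfied.

W = False, D = True, S = True, P = True, Q = False, A = True, B = False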